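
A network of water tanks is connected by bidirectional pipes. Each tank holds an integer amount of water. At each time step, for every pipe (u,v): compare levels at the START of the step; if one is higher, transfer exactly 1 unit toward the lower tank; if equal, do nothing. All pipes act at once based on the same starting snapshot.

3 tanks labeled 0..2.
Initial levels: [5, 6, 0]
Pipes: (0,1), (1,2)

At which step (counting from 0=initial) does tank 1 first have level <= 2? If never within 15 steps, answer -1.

Answer: -1

Derivation:
Step 1: flows [1->0,1->2] -> levels [6 4 1]
Step 2: flows [0->1,1->2] -> levels [5 4 2]
Step 3: flows [0->1,1->2] -> levels [4 4 3]
Step 4: flows [0=1,1->2] -> levels [4 3 4]
Step 5: flows [0->1,2->1] -> levels [3 5 3]
Step 6: flows [1->0,1->2] -> levels [4 3 4]
  -> period-2 cycle (repeats step 4); tank 1 never drops to <=2
Tank 1 never reaches <=2 within 15 steps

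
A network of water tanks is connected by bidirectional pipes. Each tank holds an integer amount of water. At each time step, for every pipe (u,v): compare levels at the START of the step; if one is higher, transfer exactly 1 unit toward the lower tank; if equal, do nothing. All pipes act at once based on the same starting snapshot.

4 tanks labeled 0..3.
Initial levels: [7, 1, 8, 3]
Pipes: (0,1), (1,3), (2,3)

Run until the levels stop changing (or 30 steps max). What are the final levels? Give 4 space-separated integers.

Step 1: flows [0->1,3->1,2->3] -> levels [6 3 7 3]
Step 2: flows [0->1,1=3,2->3] -> levels [5 4 6 4]
Step 3: flows [0->1,1=3,2->3] -> levels [4 5 5 5]
Step 4: flows [1->0,1=3,2=3] -> levels [5 4 5 5]
Step 5: flows [0->1,3->1,2=3] -> levels [4 6 5 4]
Step 6: flows [1->0,1->3,2->3] -> levels [5 4 4 6]
Step 7: flows [0->1,3->1,3->2] -> levels [4 6 5 4]
  -> period-2 cycle: step 7 state = step 5 state; never stabilizes
  -> state at step 30: (30-5) mod 2 = 1, same as step 6 -> [5 4 4 6]

Answer: 5 4 4 6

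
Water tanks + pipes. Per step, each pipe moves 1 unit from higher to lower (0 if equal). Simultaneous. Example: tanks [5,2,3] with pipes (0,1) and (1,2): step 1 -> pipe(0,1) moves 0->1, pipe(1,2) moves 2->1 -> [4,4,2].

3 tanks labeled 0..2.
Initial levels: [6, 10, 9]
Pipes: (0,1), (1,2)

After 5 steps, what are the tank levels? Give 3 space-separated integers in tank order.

Answer: 8 9 8

Derivation:
Step 1: flows [1->0,1->2] -> levels [7 8 10]
Step 2: flows [1->0,2->1] -> levels [8 8 9]
Step 3: flows [0=1,2->1] -> levels [8 9 8]
Step 4: flows [1->0,1->2] -> levels [9 7 9]
Step 5: flows [0->1,2->1] -> levels [8 9 8]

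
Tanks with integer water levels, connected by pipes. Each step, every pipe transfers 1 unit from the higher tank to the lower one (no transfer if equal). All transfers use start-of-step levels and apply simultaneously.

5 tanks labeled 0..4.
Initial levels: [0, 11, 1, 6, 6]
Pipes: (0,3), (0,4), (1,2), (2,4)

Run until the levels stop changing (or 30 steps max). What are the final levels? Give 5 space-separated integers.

Step 1: flows [3->0,4->0,1->2,4->2] -> levels [2 10 3 5 4]
Step 2: flows [3->0,4->0,1->2,4->2] -> levels [4 9 5 4 2]
Step 3: flows [0=3,0->4,1->2,2->4] -> levels [3 8 5 4 4]
Step 4: flows [3->0,4->0,1->2,2->4] -> levels [5 7 5 3 4]
Step 5: flows [0->3,0->4,1->2,2->4] -> levels [3 6 5 4 6]
Step 6: flows [3->0,4->0,1->2,4->2] -> levels [5 5 7 3 4]
Step 7: flows [0->3,0->4,2->1,2->4] -> levels [3 6 5 4 6]
  -> period-2 cycle: step 7 state = step 5 state; never stabilizes
  -> state at step 30: (30-5) mod 2 = 1, same as step 6 -> [5 5 7 3 4]

Answer: 5 5 7 3 4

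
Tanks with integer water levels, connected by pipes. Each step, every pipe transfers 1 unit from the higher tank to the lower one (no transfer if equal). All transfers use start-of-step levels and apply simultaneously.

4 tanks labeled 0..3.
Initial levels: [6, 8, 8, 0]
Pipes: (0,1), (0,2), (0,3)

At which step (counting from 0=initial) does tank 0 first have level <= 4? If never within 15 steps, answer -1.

Step 1: flows [1->0,2->0,0->3] -> levels [7 7 7 1]
Step 2: flows [0=1,0=2,0->3] -> levels [6 7 7 2]
Step 3: flows [1->0,2->0,0->3] -> levels [7 6 6 3]
Step 4: flows [0->1,0->2,0->3] -> levels [4 7 7 4]
Tank 0 first reaches <=4 at step 4

Answer: 4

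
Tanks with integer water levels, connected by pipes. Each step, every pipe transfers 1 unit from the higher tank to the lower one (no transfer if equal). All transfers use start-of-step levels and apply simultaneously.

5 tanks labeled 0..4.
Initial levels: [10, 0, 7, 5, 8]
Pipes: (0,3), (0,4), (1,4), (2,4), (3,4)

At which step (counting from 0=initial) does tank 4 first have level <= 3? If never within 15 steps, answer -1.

Answer: -1

Derivation:
Step 1: flows [0->3,0->4,4->1,4->2,4->3] -> levels [8 1 8 7 6]
Step 2: flows [0->3,0->4,4->1,2->4,3->4] -> levels [6 2 7 7 8]
Step 3: flows [3->0,4->0,4->1,4->2,4->3] -> levels [8 3 8 7 4]
Step 4: flows [0->3,0->4,4->1,2->4,3->4] -> levels [6 4 7 7 6]
Step 5: flows [3->0,0=4,4->1,2->4,3->4] -> levels [7 5 6 5 7]
Step 6: flows [0->3,0=4,4->1,4->2,4->3] -> levels [6 6 7 7 4]
Step 7: flows [3->0,0->4,1->4,2->4,3->4] -> levels [6 5 6 5 8]
Step 8: flows [0->3,4->0,4->1,4->2,4->3] -> levels [6 6 7 7 4]
  -> period-2 cycle (repeats step 6); tank 4 never drops to <=3
Tank 4 never reaches <=3 within 15 steps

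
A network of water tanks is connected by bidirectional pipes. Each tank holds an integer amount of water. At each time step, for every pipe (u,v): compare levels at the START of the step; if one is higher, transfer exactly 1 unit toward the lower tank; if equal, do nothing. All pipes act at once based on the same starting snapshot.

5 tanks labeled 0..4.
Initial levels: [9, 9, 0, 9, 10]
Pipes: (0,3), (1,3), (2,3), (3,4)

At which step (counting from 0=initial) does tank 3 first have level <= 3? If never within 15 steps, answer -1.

Answer: -1

Derivation:
Step 1: flows [0=3,1=3,3->2,4->3] -> levels [9 9 1 9 9]
Step 2: flows [0=3,1=3,3->2,3=4] -> levels [9 9 2 8 9]
Step 3: flows [0->3,1->3,3->2,4->3] -> levels [8 8 3 10 8]
Step 4: flows [3->0,3->1,3->2,3->4] -> levels [9 9 4 6 9]
Step 5: flows [0->3,1->3,3->2,4->3] -> levels [8 8 5 8 8]
Step 6: flows [0=3,1=3,3->2,3=4] -> levels [8 8 6 7 8]
Step 7: flows [0->3,1->3,3->2,4->3] -> levels [7 7 7 9 7]
Step 8: flows [3->0,3->1,3->2,3->4] -> levels [8 8 8 5 8]
Step 9: flows [0->3,1->3,2->3,4->3] -> levels [7 7 7 9 7]
  -> period-2 cycle (repeats step 7); tank 3 never drops to <=3
Tank 3 never reaches <=3 within 15 steps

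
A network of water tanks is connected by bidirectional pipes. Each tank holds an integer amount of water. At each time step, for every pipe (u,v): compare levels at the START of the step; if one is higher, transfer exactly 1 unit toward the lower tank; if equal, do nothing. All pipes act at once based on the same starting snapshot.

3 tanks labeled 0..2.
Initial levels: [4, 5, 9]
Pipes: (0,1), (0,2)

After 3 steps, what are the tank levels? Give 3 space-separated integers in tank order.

Answer: 6 6 6

Derivation:
Step 1: flows [1->0,2->0] -> levels [6 4 8]
Step 2: flows [0->1,2->0] -> levels [6 5 7]
Step 3: flows [0->1,2->0] -> levels [6 6 6]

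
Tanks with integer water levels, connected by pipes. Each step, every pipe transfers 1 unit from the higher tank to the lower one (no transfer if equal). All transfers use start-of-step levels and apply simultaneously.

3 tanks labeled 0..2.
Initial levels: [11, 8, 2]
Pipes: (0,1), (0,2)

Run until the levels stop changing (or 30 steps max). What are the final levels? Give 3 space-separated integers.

Step 1: flows [0->1,0->2] -> levels [9 9 3]
Step 2: flows [0=1,0->2] -> levels [8 9 4]
Step 3: flows [1->0,0->2] -> levels [8 8 5]
Step 4: flows [0=1,0->2] -> levels [7 8 6]
Step 5: flows [1->0,0->2] -> levels [7 7 7]
Step 6: flows [0=1,0=2] -> levels [7 7 7]
  -> stable (no change)

Answer: 7 7 7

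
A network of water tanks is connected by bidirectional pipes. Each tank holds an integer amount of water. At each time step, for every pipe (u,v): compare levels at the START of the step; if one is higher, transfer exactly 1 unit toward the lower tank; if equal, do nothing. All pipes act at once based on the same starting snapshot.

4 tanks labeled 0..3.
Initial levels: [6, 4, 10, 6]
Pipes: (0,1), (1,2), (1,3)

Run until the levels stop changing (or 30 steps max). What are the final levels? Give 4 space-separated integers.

Step 1: flows [0->1,2->1,3->1] -> levels [5 7 9 5]
Step 2: flows [1->0,2->1,1->3] -> levels [6 6 8 6]
Step 3: flows [0=1,2->1,1=3] -> levels [6 7 7 6]
Step 4: flows [1->0,1=2,1->3] -> levels [7 5 7 7]
Step 5: flows [0->1,2->1,3->1] -> levels [6 8 6 6]
Step 6: flows [1->0,1->2,1->3] -> levels [7 5 7 7]
  -> period-2 cycle: step 6 state = step 4 state; never stabilizes
  -> state at step 30: (30-4) mod 2 = 0, same as step 4 -> [7 5 7 7]

Answer: 7 5 7 7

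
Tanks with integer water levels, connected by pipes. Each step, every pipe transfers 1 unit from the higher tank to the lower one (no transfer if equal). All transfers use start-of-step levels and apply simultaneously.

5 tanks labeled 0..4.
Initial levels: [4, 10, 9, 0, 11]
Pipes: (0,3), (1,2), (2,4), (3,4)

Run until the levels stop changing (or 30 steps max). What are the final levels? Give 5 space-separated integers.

Answer: 7 8 6 5 8

Derivation:
Step 1: flows [0->3,1->2,4->2,4->3] -> levels [3 9 11 2 9]
Step 2: flows [0->3,2->1,2->4,4->3] -> levels [2 10 9 4 9]
Step 3: flows [3->0,1->2,2=4,4->3] -> levels [3 9 10 4 8]
Step 4: flows [3->0,2->1,2->4,4->3] -> levels [4 10 8 4 8]
Step 5: flows [0=3,1->2,2=4,4->3] -> levels [4 9 9 5 7]
Step 6: flows [3->0,1=2,2->4,4->3] -> levels [5 9 8 5 7]
Step 7: flows [0=3,1->2,2->4,4->3] -> levels [5 8 8 6 7]
Step 8: flows [3->0,1=2,2->4,4->3] -> levels [6 8 7 6 7]
Step 9: flows [0=3,1->2,2=4,4->3] -> levels [6 7 8 7 6]
Step 10: flows [3->0,2->1,2->4,3->4] -> levels [7 8 6 5 8]
Step 11: flows [0->3,1->2,4->2,4->3] -> levels [6 7 8 7 6]
  -> period-2 cycle: step 11 state = step 9 state; never stabilizes
  -> state at step 30: (30-9) mod 2 = 1, same as step 10 -> [7 8 6 5 8]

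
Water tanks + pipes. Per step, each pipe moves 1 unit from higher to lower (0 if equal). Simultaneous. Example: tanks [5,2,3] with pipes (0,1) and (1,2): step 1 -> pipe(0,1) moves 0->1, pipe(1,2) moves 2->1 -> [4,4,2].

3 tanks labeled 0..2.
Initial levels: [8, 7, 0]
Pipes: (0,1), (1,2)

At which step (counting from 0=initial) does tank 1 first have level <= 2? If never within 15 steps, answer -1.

Step 1: flows [0->1,1->2] -> levels [7 7 1]
Step 2: flows [0=1,1->2] -> levels [7 6 2]
Step 3: flows [0->1,1->2] -> levels [6 6 3]
Step 4: flows [0=1,1->2] -> levels [6 5 4]
Step 5: flows [0->1,1->2] -> levels [5 5 5]
Step 6: flows [0=1,1=2] -> levels [5 5 5]
  -> stable; tank 1 stays at 5 > 2
Tank 1 never reaches <=2 within 15 steps

Answer: -1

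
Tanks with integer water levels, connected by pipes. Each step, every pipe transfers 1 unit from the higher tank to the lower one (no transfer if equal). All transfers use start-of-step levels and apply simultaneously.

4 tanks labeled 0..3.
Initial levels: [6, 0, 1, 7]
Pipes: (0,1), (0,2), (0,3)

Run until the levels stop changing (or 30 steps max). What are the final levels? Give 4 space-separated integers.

Answer: 5 3 3 3

Derivation:
Step 1: flows [0->1,0->2,3->0] -> levels [5 1 2 6]
Step 2: flows [0->1,0->2,3->0] -> levels [4 2 3 5]
Step 3: flows [0->1,0->2,3->0] -> levels [3 3 4 4]
Step 4: flows [0=1,2->0,3->0] -> levels [5 3 3 3]
Step 5: flows [0->1,0->2,0->3] -> levels [2 4 4 4]
Step 6: flows [1->0,2->0,3->0] -> levels [5 3 3 3]
  -> period-2 cycle: step 6 state = step 4 state; never stabilizes
  -> state at step 30: (30-4) mod 2 = 0, same as step 4 -> [5 3 3 3]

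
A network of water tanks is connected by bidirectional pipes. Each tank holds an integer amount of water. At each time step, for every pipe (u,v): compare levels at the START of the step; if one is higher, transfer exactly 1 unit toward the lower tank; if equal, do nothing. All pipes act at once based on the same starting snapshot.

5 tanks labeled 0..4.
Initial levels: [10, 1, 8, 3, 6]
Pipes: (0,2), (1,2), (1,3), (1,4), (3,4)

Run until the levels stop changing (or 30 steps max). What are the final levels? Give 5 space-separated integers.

Answer: 6 7 5 5 5

Derivation:
Step 1: flows [0->2,2->1,3->1,4->1,4->3] -> levels [9 4 8 3 4]
Step 2: flows [0->2,2->1,1->3,1=4,4->3] -> levels [8 4 8 5 3]
Step 3: flows [0=2,2->1,3->1,1->4,3->4] -> levels [8 5 7 3 5]
Step 4: flows [0->2,2->1,1->3,1=4,4->3] -> levels [7 5 7 5 4]
Step 5: flows [0=2,2->1,1=3,1->4,3->4] -> levels [7 5 6 4 6]
Step 6: flows [0->2,2->1,1->3,4->1,4->3] -> levels [6 6 6 6 4]
Step 7: flows [0=2,1=2,1=3,1->4,3->4] -> levels [6 5 6 5 6]
Step 8: flows [0=2,2->1,1=3,4->1,4->3] -> levels [6 7 5 6 4]
Step 9: flows [0->2,1->2,1->3,1->4,3->4] -> levels [5 4 7 6 6]
Step 10: flows [2->0,2->1,3->1,4->1,3=4] -> levels [6 7 5 5 5]
Step 11: flows [0->2,1->2,1->3,1->4,3=4] -> levels [5 4 7 6 6]
  -> period-2 cycle: step 11 state = step 9 state; never stabilizes
  -> state at step 30: (30-9) mod 2 = 1, same as step 10 -> [6 7 5 5 5]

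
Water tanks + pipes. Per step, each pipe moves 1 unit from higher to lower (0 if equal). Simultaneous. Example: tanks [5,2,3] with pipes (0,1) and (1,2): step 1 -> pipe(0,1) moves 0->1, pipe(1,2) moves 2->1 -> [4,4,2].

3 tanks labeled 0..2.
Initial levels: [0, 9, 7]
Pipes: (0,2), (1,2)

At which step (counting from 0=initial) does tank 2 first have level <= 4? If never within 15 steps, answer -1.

Answer: 7

Derivation:
Step 1: flows [2->0,1->2] -> levels [1 8 7]
Step 2: flows [2->0,1->2] -> levels [2 7 7]
Step 3: flows [2->0,1=2] -> levels [3 7 6]
Step 4: flows [2->0,1->2] -> levels [4 6 6]
Step 5: flows [2->0,1=2] -> levels [5 6 5]
Step 6: flows [0=2,1->2] -> levels [5 5 6]
Step 7: flows [2->0,2->1] -> levels [6 6 4]
Tank 2 first reaches <=4 at step 7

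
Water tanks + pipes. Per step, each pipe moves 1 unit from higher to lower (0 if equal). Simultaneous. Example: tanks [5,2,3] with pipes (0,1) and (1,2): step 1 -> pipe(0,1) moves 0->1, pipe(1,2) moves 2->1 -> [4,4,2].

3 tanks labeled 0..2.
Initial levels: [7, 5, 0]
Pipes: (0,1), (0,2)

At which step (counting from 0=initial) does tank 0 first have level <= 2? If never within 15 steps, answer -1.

Step 1: flows [0->1,0->2] -> levels [5 6 1]
Step 2: flows [1->0,0->2] -> levels [5 5 2]
Step 3: flows [0=1,0->2] -> levels [4 5 3]
Step 4: flows [1->0,0->2] -> levels [4 4 4]
Step 5: flows [0=1,0=2] -> levels [4 4 4]
  -> stable; tank 0 stays at 4 > 2
Tank 0 never reaches <=2 within 15 steps

Answer: -1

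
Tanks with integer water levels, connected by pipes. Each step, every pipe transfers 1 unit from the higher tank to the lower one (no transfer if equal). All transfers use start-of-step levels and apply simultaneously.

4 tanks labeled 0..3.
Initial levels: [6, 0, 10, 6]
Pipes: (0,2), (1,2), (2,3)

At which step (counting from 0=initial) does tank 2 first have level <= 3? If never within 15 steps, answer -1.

Answer: -1

Derivation:
Step 1: flows [2->0,2->1,2->3] -> levels [7 1 7 7]
Step 2: flows [0=2,2->1,2=3] -> levels [7 2 6 7]
Step 3: flows [0->2,2->1,3->2] -> levels [6 3 7 6]
Step 4: flows [2->0,2->1,2->3] -> levels [7 4 4 7]
Step 5: flows [0->2,1=2,3->2] -> levels [6 4 6 6]
Step 6: flows [0=2,2->1,2=3] -> levels [6 5 5 6]
Step 7: flows [0->2,1=2,3->2] -> levels [5 5 7 5]
Step 8: flows [2->0,2->1,2->3] -> levels [6 6 4 6]
Step 9: flows [0->2,1->2,3->2] -> levels [5 5 7 5]
  -> period-2 cycle (repeats step 7); tank 2 never drops to <=3
Tank 2 never reaches <=3 within 15 steps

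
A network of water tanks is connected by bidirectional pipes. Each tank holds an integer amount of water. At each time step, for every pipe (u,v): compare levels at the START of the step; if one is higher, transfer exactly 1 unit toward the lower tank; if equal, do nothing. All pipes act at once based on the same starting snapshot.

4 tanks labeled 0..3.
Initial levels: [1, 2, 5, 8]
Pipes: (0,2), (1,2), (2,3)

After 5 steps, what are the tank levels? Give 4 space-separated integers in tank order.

Step 1: flows [2->0,2->1,3->2] -> levels [2 3 4 7]
Step 2: flows [2->0,2->1,3->2] -> levels [3 4 3 6]
Step 3: flows [0=2,1->2,3->2] -> levels [3 3 5 5]
Step 4: flows [2->0,2->1,2=3] -> levels [4 4 3 5]
Step 5: flows [0->2,1->2,3->2] -> levels [3 3 6 4]

Answer: 3 3 6 4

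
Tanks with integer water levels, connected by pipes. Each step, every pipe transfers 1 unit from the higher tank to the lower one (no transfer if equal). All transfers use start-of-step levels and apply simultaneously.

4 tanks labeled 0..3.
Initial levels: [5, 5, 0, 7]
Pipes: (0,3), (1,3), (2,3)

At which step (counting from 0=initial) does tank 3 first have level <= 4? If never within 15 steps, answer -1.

Step 1: flows [3->0,3->1,3->2] -> levels [6 6 1 4]
Tank 3 first reaches <=4 at step 1

Answer: 1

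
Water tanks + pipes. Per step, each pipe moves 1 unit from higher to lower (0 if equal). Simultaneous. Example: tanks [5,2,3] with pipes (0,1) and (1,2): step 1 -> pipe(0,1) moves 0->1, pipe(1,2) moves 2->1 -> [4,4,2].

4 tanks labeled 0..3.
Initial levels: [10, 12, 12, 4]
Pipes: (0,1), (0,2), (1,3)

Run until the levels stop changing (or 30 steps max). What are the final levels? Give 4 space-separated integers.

Step 1: flows [1->0,2->0,1->3] -> levels [12 10 11 5]
Step 2: flows [0->1,0->2,1->3] -> levels [10 10 12 6]
Step 3: flows [0=1,2->0,1->3] -> levels [11 9 11 7]
Step 4: flows [0->1,0=2,1->3] -> levels [10 9 11 8]
Step 5: flows [0->1,2->0,1->3] -> levels [10 9 10 9]
Step 6: flows [0->1,0=2,1=3] -> levels [9 10 10 9]
Step 7: flows [1->0,2->0,1->3] -> levels [11 8 9 10]
Step 8: flows [0->1,0->2,3->1] -> levels [9 10 10 9]
  -> period-2 cycle: step 8 state = step 6 state; never stabilizes
  -> state at step 30: (30-6) mod 2 = 0, same as step 6 -> [9 10 10 9]

Answer: 9 10 10 9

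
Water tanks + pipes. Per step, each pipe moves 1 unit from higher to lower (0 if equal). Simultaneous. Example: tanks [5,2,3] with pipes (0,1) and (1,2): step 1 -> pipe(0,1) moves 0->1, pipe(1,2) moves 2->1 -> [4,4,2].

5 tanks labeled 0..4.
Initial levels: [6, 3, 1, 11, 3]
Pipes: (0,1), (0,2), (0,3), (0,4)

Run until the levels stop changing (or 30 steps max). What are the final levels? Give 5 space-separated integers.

Step 1: flows [0->1,0->2,3->0,0->4] -> levels [4 4 2 10 4]
Step 2: flows [0=1,0->2,3->0,0=4] -> levels [4 4 3 9 4]
Step 3: flows [0=1,0->2,3->0,0=4] -> levels [4 4 4 8 4]
Step 4: flows [0=1,0=2,3->0,0=4] -> levels [5 4 4 7 4]
Step 5: flows [0->1,0->2,3->0,0->4] -> levels [3 5 5 6 5]
Step 6: flows [1->0,2->0,3->0,4->0] -> levels [7 4 4 5 4]
Step 7: flows [0->1,0->2,0->3,0->4] -> levels [3 5 5 6 5]
  -> period-2 cycle: step 7 state = step 5 state; never stabilizes
  -> state at step 30: (30-5) mod 2 = 1, same as step 6 -> [7 4 4 5 4]

Answer: 7 4 4 5 4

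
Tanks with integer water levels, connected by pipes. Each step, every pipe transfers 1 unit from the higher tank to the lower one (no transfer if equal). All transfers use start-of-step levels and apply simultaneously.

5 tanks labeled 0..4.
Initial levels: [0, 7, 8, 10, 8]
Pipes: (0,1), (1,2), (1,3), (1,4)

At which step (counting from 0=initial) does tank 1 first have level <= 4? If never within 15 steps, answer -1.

Step 1: flows [1->0,2->1,3->1,4->1] -> levels [1 9 7 9 7]
Step 2: flows [1->0,1->2,1=3,1->4] -> levels [2 6 8 9 8]
Step 3: flows [1->0,2->1,3->1,4->1] -> levels [3 8 7 8 7]
Step 4: flows [1->0,1->2,1=3,1->4] -> levels [4 5 8 8 8]
Step 5: flows [1->0,2->1,3->1,4->1] -> levels [5 7 7 7 7]
Step 6: flows [1->0,1=2,1=3,1=4] -> levels [6 6 7 7 7]
Step 7: flows [0=1,2->1,3->1,4->1] -> levels [6 9 6 6 6]
Step 8: flows [1->0,1->2,1->3,1->4] -> levels [7 5 7 7 7]
Step 9: flows [0->1,2->1,3->1,4->1] -> levels [6 9 6 6 6]
  -> period-2 cycle (repeats step 7); tank 1 never drops to <=4
Tank 1 never reaches <=4 within 15 steps

Answer: -1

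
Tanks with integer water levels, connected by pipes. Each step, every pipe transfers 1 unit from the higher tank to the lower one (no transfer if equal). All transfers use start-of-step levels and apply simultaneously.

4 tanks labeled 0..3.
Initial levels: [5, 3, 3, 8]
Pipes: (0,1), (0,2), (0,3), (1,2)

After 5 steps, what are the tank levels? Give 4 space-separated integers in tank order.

Answer: 4 5 5 5

Derivation:
Step 1: flows [0->1,0->2,3->0,1=2] -> levels [4 4 4 7]
Step 2: flows [0=1,0=2,3->0,1=2] -> levels [5 4 4 6]
Step 3: flows [0->1,0->2,3->0,1=2] -> levels [4 5 5 5]
Step 4: flows [1->0,2->0,3->0,1=2] -> levels [7 4 4 4]
Step 5: flows [0->1,0->2,0->3,1=2] -> levels [4 5 5 5]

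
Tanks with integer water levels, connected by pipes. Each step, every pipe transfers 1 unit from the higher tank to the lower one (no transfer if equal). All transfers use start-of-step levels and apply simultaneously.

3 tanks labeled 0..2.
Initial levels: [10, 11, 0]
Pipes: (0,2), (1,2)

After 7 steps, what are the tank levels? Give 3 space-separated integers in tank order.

Answer: 7 8 6

Derivation:
Step 1: flows [0->2,1->2] -> levels [9 10 2]
Step 2: flows [0->2,1->2] -> levels [8 9 4]
Step 3: flows [0->2,1->2] -> levels [7 8 6]
Step 4: flows [0->2,1->2] -> levels [6 7 8]
Step 5: flows [2->0,2->1] -> levels [7 8 6]
  -> period-2 cycle: step 5 state = step 3 state
  -> state at step 7: (7-3) mod 2 = 0, same as step 3 -> [7 8 6]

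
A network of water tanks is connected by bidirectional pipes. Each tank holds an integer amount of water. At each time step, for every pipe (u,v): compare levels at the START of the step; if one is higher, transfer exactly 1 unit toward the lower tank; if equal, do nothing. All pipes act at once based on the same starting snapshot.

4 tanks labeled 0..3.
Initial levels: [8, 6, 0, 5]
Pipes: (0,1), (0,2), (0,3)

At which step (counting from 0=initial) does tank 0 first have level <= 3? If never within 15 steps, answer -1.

Step 1: flows [0->1,0->2,0->3] -> levels [5 7 1 6]
Step 2: flows [1->0,0->2,3->0] -> levels [6 6 2 5]
Step 3: flows [0=1,0->2,0->3] -> levels [4 6 3 6]
Step 4: flows [1->0,0->2,3->0] -> levels [5 5 4 5]
Step 5: flows [0=1,0->2,0=3] -> levels [4 5 5 5]
Step 6: flows [1->0,2->0,3->0] -> levels [7 4 4 4]
Step 7: flows [0->1,0->2,0->3] -> levels [4 5 5 5]
  -> period-2 cycle (repeats step 5); tank 0 never drops to <=3
Tank 0 never reaches <=3 within 15 steps

Answer: -1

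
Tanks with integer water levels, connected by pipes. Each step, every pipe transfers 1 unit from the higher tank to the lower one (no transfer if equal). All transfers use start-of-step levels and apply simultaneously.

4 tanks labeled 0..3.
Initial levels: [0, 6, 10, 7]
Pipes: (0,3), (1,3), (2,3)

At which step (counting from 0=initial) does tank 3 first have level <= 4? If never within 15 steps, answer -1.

Answer: 5

Derivation:
Step 1: flows [3->0,3->1,2->3] -> levels [1 7 9 6]
Step 2: flows [3->0,1->3,2->3] -> levels [2 6 8 7]
Step 3: flows [3->0,3->1,2->3] -> levels [3 7 7 6]
Step 4: flows [3->0,1->3,2->3] -> levels [4 6 6 7]
Step 5: flows [3->0,3->1,3->2] -> levels [5 7 7 4]
Tank 3 first reaches <=4 at step 5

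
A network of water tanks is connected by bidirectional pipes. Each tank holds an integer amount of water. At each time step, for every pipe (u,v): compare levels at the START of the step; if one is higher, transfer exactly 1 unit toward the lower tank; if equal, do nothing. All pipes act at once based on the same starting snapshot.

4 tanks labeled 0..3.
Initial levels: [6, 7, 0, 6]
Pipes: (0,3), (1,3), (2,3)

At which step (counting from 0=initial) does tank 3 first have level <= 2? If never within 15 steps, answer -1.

Answer: -1

Derivation:
Step 1: flows [0=3,1->3,3->2] -> levels [6 6 1 6]
Step 2: flows [0=3,1=3,3->2] -> levels [6 6 2 5]
Step 3: flows [0->3,1->3,3->2] -> levels [5 5 3 6]
Step 4: flows [3->0,3->1,3->2] -> levels [6 6 4 3]
Step 5: flows [0->3,1->3,2->3] -> levels [5 5 3 6]
  -> period-2 cycle (repeats step 3); tank 3 never drops to <=2
Tank 3 never reaches <=2 within 15 steps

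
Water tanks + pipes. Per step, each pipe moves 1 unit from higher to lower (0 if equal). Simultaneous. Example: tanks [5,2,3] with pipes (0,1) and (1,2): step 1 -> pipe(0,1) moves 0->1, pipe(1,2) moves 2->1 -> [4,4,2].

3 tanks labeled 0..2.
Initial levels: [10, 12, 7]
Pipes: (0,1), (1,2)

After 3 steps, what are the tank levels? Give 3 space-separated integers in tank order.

Step 1: flows [1->0,1->2] -> levels [11 10 8]
Step 2: flows [0->1,1->2] -> levels [10 10 9]
Step 3: flows [0=1,1->2] -> levels [10 9 10]

Answer: 10 9 10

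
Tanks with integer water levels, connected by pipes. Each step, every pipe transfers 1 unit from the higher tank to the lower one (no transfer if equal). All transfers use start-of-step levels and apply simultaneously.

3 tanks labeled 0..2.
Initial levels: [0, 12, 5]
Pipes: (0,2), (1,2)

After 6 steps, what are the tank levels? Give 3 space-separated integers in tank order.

Answer: 5 6 6

Derivation:
Step 1: flows [2->0,1->2] -> levels [1 11 5]
Step 2: flows [2->0,1->2] -> levels [2 10 5]
Step 3: flows [2->0,1->2] -> levels [3 9 5]
Step 4: flows [2->0,1->2] -> levels [4 8 5]
Step 5: flows [2->0,1->2] -> levels [5 7 5]
Step 6: flows [0=2,1->2] -> levels [5 6 6]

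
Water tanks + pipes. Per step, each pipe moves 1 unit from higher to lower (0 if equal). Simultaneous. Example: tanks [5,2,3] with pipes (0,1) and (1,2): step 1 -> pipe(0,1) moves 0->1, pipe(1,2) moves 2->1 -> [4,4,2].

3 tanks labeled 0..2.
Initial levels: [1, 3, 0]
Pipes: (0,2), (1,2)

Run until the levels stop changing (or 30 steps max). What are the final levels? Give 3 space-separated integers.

Answer: 2 2 0

Derivation:
Step 1: flows [0->2,1->2] -> levels [0 2 2]
Step 2: flows [2->0,1=2] -> levels [1 2 1]
Step 3: flows [0=2,1->2] -> levels [1 1 2]
Step 4: flows [2->0,2->1] -> levels [2 2 0]
Step 5: flows [0->2,1->2] -> levels [1 1 2]
  -> period-2 cycle: step 5 state = step 3 state; never stabilizes
  -> state at step 30: (30-3) mod 2 = 1, same as step 4 -> [2 2 0]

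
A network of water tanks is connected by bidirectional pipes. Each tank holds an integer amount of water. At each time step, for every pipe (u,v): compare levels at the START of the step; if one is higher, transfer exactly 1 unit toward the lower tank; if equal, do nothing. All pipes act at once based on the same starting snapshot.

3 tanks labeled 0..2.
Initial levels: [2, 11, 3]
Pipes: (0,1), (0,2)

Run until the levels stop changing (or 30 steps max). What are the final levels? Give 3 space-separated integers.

Step 1: flows [1->0,2->0] -> levels [4 10 2]
Step 2: flows [1->0,0->2] -> levels [4 9 3]
Step 3: flows [1->0,0->2] -> levels [4 8 4]
Step 4: flows [1->0,0=2] -> levels [5 7 4]
Step 5: flows [1->0,0->2] -> levels [5 6 5]
Step 6: flows [1->0,0=2] -> levels [6 5 5]
Step 7: flows [0->1,0->2] -> levels [4 6 6]
Step 8: flows [1->0,2->0] -> levels [6 5 5]
  -> period-2 cycle: step 8 state = step 6 state; never stabilizes
  -> state at step 30: (30-6) mod 2 = 0, same as step 6 -> [6 5 5]

Answer: 6 5 5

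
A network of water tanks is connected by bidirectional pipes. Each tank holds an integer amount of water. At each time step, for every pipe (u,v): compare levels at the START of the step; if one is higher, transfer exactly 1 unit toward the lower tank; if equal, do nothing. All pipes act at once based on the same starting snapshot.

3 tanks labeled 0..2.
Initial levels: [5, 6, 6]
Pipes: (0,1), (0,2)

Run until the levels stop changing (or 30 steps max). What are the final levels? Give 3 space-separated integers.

Answer: 5 6 6

Derivation:
Step 1: flows [1->0,2->0] -> levels [7 5 5]
Step 2: flows [0->1,0->2] -> levels [5 6 6]
  -> period-2 cycle: step 2 state = step 0 state; never stabilizes
  -> state at step 30: (30-0) mod 2 = 0, same as step 0 -> [5 6 6]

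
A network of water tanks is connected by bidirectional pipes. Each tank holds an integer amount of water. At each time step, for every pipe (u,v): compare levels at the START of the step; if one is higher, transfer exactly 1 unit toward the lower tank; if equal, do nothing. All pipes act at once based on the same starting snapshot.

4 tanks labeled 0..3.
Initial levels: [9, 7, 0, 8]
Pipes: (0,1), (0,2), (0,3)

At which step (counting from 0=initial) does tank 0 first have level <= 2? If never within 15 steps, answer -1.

Answer: -1

Derivation:
Step 1: flows [0->1,0->2,0->3] -> levels [6 8 1 9]
Step 2: flows [1->0,0->2,3->0] -> levels [7 7 2 8]
Step 3: flows [0=1,0->2,3->0] -> levels [7 7 3 7]
Step 4: flows [0=1,0->2,0=3] -> levels [6 7 4 7]
Step 5: flows [1->0,0->2,3->0] -> levels [7 6 5 6]
Step 6: flows [0->1,0->2,0->3] -> levels [4 7 6 7]
Step 7: flows [1->0,2->0,3->0] -> levels [7 6 5 6]
  -> period-2 cycle (repeats step 5); tank 0 never drops to <=2
Tank 0 never reaches <=2 within 15 steps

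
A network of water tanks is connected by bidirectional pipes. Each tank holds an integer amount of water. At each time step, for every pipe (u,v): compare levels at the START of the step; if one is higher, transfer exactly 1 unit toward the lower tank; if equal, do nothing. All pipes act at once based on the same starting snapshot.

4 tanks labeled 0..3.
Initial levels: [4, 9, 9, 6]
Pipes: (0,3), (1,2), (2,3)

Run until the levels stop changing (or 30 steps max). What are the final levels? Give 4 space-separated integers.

Step 1: flows [3->0,1=2,2->3] -> levels [5 9 8 6]
Step 2: flows [3->0,1->2,2->3] -> levels [6 8 8 6]
Step 3: flows [0=3,1=2,2->3] -> levels [6 8 7 7]
Step 4: flows [3->0,1->2,2=3] -> levels [7 7 8 6]
Step 5: flows [0->3,2->1,2->3] -> levels [6 8 6 8]
Step 6: flows [3->0,1->2,3->2] -> levels [7 7 8 6]
  -> period-2 cycle: step 6 state = step 4 state; never stabilizes
  -> state at step 30: (30-4) mod 2 = 0, same as step 4 -> [7 7 8 6]

Answer: 7 7 8 6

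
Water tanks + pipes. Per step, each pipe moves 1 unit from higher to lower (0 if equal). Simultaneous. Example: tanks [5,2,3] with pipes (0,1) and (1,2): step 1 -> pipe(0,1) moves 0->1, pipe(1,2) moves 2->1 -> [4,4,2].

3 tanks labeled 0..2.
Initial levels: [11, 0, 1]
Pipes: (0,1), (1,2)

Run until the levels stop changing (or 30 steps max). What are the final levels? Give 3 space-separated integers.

Answer: 4 4 4

Derivation:
Step 1: flows [0->1,2->1] -> levels [10 2 0]
Step 2: flows [0->1,1->2] -> levels [9 2 1]
Step 3: flows [0->1,1->2] -> levels [8 2 2]
Step 4: flows [0->1,1=2] -> levels [7 3 2]
Step 5: flows [0->1,1->2] -> levels [6 3 3]
Step 6: flows [0->1,1=2] -> levels [5 4 3]
Step 7: flows [0->1,1->2] -> levels [4 4 4]
Step 8: flows [0=1,1=2] -> levels [4 4 4]
  -> stable (no change)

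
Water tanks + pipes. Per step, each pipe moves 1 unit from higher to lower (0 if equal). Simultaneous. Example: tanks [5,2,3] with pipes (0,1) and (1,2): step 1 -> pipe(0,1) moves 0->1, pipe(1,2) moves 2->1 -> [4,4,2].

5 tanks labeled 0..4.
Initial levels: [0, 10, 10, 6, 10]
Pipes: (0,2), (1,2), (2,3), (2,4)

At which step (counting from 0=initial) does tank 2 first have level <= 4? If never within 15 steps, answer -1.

Step 1: flows [2->0,1=2,2->3,2=4] -> levels [1 10 8 7 10]
Step 2: flows [2->0,1->2,2->3,4->2] -> levels [2 9 8 8 9]
Step 3: flows [2->0,1->2,2=3,4->2] -> levels [3 8 9 8 8]
Step 4: flows [2->0,2->1,2->3,2->4] -> levels [4 9 5 9 9]
Step 5: flows [2->0,1->2,3->2,4->2] -> levels [5 8 7 8 8]
Step 6: flows [2->0,1->2,3->2,4->2] -> levels [6 7 9 7 7]
Step 7: flows [2->0,2->1,2->3,2->4] -> levels [7 8 5 8 8]
Step 8: flows [0->2,1->2,3->2,4->2] -> levels [6 7 9 7 7]
  -> period-2 cycle (repeats step 6); tank 2 never drops to <=4
Tank 2 never reaches <=4 within 15 steps

Answer: -1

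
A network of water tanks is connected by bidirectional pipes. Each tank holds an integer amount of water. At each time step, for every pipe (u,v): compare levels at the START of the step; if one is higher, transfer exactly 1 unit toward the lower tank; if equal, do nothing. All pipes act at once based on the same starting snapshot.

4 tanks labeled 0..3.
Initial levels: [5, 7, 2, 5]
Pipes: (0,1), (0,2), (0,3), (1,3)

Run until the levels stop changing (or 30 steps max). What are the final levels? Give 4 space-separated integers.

Answer: 6 5 4 4

Derivation:
Step 1: flows [1->0,0->2,0=3,1->3] -> levels [5 5 3 6]
Step 2: flows [0=1,0->2,3->0,3->1] -> levels [5 6 4 4]
Step 3: flows [1->0,0->2,0->3,1->3] -> levels [4 4 5 6]
Step 4: flows [0=1,2->0,3->0,3->1] -> levels [6 5 4 4]
Step 5: flows [0->1,0->2,0->3,1->3] -> levels [3 5 5 6]
Step 6: flows [1->0,2->0,3->0,3->1] -> levels [6 5 4 4]
  -> period-2 cycle: step 6 state = step 4 state; never stabilizes
  -> state at step 30: (30-4) mod 2 = 0, same as step 4 -> [6 5 4 4]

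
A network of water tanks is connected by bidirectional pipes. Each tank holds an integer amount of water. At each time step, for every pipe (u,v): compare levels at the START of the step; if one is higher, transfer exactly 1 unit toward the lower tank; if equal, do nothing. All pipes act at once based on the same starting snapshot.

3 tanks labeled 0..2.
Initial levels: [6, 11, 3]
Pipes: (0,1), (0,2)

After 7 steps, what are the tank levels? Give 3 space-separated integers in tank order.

Answer: 6 7 7

Derivation:
Step 1: flows [1->0,0->2] -> levels [6 10 4]
Step 2: flows [1->0,0->2] -> levels [6 9 5]
Step 3: flows [1->0,0->2] -> levels [6 8 6]
Step 4: flows [1->0,0=2] -> levels [7 7 6]
Step 5: flows [0=1,0->2] -> levels [6 7 7]
Step 6: flows [1->0,2->0] -> levels [8 6 6]
Step 7: flows [0->1,0->2] -> levels [6 7 7]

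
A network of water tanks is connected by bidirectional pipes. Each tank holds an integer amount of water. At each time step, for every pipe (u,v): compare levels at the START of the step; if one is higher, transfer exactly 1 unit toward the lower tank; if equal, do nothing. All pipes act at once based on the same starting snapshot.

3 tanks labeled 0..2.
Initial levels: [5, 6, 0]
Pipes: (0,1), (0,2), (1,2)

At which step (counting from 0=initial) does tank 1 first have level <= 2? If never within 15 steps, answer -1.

Step 1: flows [1->0,0->2,1->2] -> levels [5 4 2]
Step 2: flows [0->1,0->2,1->2] -> levels [3 4 4]
Step 3: flows [1->0,2->0,1=2] -> levels [5 3 3]
Step 4: flows [0->1,0->2,1=2] -> levels [3 4 4]
  -> period-2 cycle (repeats step 2); tank 1 never drops to <=2
Tank 1 never reaches <=2 within 15 steps

Answer: -1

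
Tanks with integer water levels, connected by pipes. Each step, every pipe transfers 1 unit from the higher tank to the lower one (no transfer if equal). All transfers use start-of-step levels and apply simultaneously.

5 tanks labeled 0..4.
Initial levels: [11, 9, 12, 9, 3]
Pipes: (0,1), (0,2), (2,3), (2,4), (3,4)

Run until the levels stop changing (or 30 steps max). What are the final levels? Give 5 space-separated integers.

Step 1: flows [0->1,2->0,2->3,2->4,3->4] -> levels [11 10 9 9 5]
Step 2: flows [0->1,0->2,2=3,2->4,3->4] -> levels [9 11 9 8 7]
Step 3: flows [1->0,0=2,2->3,2->4,3->4] -> levels [10 10 7 8 9]
Step 4: flows [0=1,0->2,3->2,4->2,4->3] -> levels [9 10 10 8 7]
Step 5: flows [1->0,2->0,2->3,2->4,3->4] -> levels [11 9 7 8 9]
Step 6: flows [0->1,0->2,3->2,4->2,4->3] -> levels [9 10 10 8 7]
  -> period-2 cycle: step 6 state = step 4 state; never stabilizes
  -> state at step 30: (30-4) mod 2 = 0, same as step 4 -> [9 10 10 8 7]

Answer: 9 10 10 8 7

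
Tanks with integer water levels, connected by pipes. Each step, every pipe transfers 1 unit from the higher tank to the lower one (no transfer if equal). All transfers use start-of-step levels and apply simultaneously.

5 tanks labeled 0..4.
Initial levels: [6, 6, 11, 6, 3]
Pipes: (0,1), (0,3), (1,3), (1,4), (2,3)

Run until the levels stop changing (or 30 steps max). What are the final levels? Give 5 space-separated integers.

Answer: 7 8 7 5 5

Derivation:
Step 1: flows [0=1,0=3,1=3,1->4,2->3] -> levels [6 5 10 7 4]
Step 2: flows [0->1,3->0,3->1,1->4,2->3] -> levels [6 6 9 6 5]
Step 3: flows [0=1,0=3,1=3,1->4,2->3] -> levels [6 5 8 7 6]
Step 4: flows [0->1,3->0,3->1,4->1,2->3] -> levels [6 8 7 6 5]
Step 5: flows [1->0,0=3,1->3,1->4,2->3] -> levels [7 5 6 8 6]
Step 6: flows [0->1,3->0,3->1,4->1,3->2] -> levels [7 8 7 5 5]
Step 7: flows [1->0,0->3,1->3,1->4,2->3] -> levels [7 5 6 8 6]
  -> period-2 cycle: step 7 state = step 5 state; never stabilizes
  -> state at step 30: (30-5) mod 2 = 1, same as step 6 -> [7 8 7 5 5]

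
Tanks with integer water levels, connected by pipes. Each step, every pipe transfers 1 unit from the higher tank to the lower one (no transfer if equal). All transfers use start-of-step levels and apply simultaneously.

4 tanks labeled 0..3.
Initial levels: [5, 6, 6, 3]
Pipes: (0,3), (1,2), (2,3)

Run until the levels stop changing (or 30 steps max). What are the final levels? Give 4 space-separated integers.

Answer: 5 5 6 4

Derivation:
Step 1: flows [0->3,1=2,2->3] -> levels [4 6 5 5]
Step 2: flows [3->0,1->2,2=3] -> levels [5 5 6 4]
Step 3: flows [0->3,2->1,2->3] -> levels [4 6 4 6]
Step 4: flows [3->0,1->2,3->2] -> levels [5 5 6 4]
  -> period-2 cycle: step 4 state = step 2 state; never stabilizes
  -> state at step 30: (30-2) mod 2 = 0, same as step 2 -> [5 5 6 4]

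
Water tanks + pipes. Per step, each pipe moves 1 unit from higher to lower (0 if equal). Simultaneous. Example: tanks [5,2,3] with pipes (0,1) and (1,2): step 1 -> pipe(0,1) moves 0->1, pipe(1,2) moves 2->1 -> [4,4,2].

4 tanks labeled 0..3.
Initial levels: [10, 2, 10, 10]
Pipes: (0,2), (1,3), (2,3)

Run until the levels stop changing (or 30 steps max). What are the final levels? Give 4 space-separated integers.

Step 1: flows [0=2,3->1,2=3] -> levels [10 3 10 9]
Step 2: flows [0=2,3->1,2->3] -> levels [10 4 9 9]
Step 3: flows [0->2,3->1,2=3] -> levels [9 5 10 8]
Step 4: flows [2->0,3->1,2->3] -> levels [10 6 8 8]
Step 5: flows [0->2,3->1,2=3] -> levels [9 7 9 7]
Step 6: flows [0=2,1=3,2->3] -> levels [9 7 8 8]
Step 7: flows [0->2,3->1,2=3] -> levels [8 8 9 7]
Step 8: flows [2->0,1->3,2->3] -> levels [9 7 7 9]
Step 9: flows [0->2,3->1,3->2] -> levels [8 8 9 7]
  -> period-2 cycle: step 9 state = step 7 state; never stabilizes
  -> state at step 30: (30-7) mod 2 = 1, same as step 8 -> [9 7 7 9]

Answer: 9 7 7 9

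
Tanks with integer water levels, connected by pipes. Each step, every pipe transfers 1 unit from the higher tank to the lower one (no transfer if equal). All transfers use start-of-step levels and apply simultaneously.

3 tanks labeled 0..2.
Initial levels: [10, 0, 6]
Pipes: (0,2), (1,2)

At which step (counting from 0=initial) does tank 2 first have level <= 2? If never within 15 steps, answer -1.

Step 1: flows [0->2,2->1] -> levels [9 1 6]
Step 2: flows [0->2,2->1] -> levels [8 2 6]
Step 3: flows [0->2,2->1] -> levels [7 3 6]
Step 4: flows [0->2,2->1] -> levels [6 4 6]
Step 5: flows [0=2,2->1] -> levels [6 5 5]
Step 6: flows [0->2,1=2] -> levels [5 5 6]
Step 7: flows [2->0,2->1] -> levels [6 6 4]
Step 8: flows [0->2,1->2] -> levels [5 5 6]
  -> period-2 cycle (repeats step 6); tank 2 never drops to <=2
Tank 2 never reaches <=2 within 15 steps

Answer: -1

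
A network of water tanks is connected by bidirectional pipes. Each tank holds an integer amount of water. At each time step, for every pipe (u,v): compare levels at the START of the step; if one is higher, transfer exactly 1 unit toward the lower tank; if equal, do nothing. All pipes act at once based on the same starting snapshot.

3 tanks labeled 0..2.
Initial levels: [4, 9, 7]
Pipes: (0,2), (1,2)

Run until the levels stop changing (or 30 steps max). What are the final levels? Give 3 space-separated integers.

Answer: 6 6 8

Derivation:
Step 1: flows [2->0,1->2] -> levels [5 8 7]
Step 2: flows [2->0,1->2] -> levels [6 7 7]
Step 3: flows [2->0,1=2] -> levels [7 7 6]
Step 4: flows [0->2,1->2] -> levels [6 6 8]
Step 5: flows [2->0,2->1] -> levels [7 7 6]
  -> period-2 cycle: step 5 state = step 3 state; never stabilizes
  -> state at step 30: (30-3) mod 2 = 1, same as step 4 -> [6 6 8]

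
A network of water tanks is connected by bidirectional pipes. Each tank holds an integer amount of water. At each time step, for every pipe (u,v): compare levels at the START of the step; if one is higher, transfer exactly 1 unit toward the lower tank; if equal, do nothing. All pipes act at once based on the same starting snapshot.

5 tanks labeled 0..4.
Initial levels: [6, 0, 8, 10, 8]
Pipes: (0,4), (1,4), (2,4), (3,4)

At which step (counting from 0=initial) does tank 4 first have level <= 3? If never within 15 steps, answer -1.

Answer: -1

Derivation:
Step 1: flows [4->0,4->1,2=4,3->4] -> levels [7 1 8 9 7]
Step 2: flows [0=4,4->1,2->4,3->4] -> levels [7 2 7 8 8]
Step 3: flows [4->0,4->1,4->2,3=4] -> levels [8 3 8 8 5]
Step 4: flows [0->4,4->1,2->4,3->4] -> levels [7 4 7 7 7]
Step 5: flows [0=4,4->1,2=4,3=4] -> levels [7 5 7 7 6]
Step 6: flows [0->4,4->1,2->4,3->4] -> levels [6 6 6 6 8]
Step 7: flows [4->0,4->1,4->2,4->3] -> levels [7 7 7 7 4]
Step 8: flows [0->4,1->4,2->4,3->4] -> levels [6 6 6 6 8]
  -> period-2 cycle (repeats step 6); tank 4 never drops to <=3
Tank 4 never reaches <=3 within 15 steps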